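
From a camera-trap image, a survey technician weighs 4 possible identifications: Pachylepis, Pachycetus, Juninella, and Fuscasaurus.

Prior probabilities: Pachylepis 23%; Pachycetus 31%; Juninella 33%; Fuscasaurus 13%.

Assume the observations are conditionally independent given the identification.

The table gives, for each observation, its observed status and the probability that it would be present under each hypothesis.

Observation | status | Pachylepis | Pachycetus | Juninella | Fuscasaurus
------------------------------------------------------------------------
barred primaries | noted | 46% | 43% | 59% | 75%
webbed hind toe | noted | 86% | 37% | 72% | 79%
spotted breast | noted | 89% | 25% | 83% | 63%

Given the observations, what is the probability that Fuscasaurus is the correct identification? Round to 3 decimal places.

By Bayes' rule with conditional independence, the unnormalized weight for each hypothesis is prior × ∏ likelihoods:
  Pachylepis: 0.23 × 0.46 × 0.86 × 0.89 = 0.080979
  Pachycetus: 0.31 × 0.43 × 0.37 × 0.25 = 0.01233
  Juninella: 0.33 × 0.59 × 0.72 × 0.83 = 0.11635
  Fuscasaurus: 0.13 × 0.75 × 0.79 × 0.63 = 0.048526
Marginal likelihood of the evidence = 0.25819.
P(Fuscasaurus | evidence) = 0.048526 / 0.25819 ≈ 0.188.

0.188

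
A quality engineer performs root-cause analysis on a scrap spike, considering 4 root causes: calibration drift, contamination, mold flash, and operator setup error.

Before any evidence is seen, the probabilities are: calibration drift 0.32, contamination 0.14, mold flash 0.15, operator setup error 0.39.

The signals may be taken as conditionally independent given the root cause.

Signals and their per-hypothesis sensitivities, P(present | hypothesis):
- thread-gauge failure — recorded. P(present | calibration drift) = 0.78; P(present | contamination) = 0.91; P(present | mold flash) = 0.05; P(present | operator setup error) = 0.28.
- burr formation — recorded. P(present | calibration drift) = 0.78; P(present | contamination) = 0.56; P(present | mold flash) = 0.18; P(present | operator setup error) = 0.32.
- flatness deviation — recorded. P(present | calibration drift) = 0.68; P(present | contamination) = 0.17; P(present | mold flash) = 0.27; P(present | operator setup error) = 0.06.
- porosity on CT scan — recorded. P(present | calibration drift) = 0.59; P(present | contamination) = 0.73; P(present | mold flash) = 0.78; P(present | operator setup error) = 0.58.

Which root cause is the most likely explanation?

calibration drift

Multiply each prior by the joint likelihood of the signal pattern:
  calibration drift: 0.32 × 0.78 × 0.78 × 0.68 × 0.59 = 0.078109
  contamination: 0.14 × 0.91 × 0.56 × 0.17 × 0.73 = 0.0088538
  mold flash: 0.15 × 0.05 × 0.18 × 0.27 × 0.78 = 0.00028431
  operator setup error: 0.39 × 0.28 × 0.32 × 0.06 × 0.58 = 0.0012161
Marginal likelihood of the evidence = 0.088463.
P(calibration drift | evidence) ≈ 0.078109 / 0.088463 ≈ 0.883
P(contamination | evidence) ≈ 0.0088538 / 0.088463 ≈ 0.100
P(mold flash | evidence) ≈ 0.00028431 / 0.088463 ≈ 0.003
P(operator setup error | evidence) ≈ 0.0012161 / 0.088463 ≈ 0.014
The largest is 0.883, so calibration drift is most probable.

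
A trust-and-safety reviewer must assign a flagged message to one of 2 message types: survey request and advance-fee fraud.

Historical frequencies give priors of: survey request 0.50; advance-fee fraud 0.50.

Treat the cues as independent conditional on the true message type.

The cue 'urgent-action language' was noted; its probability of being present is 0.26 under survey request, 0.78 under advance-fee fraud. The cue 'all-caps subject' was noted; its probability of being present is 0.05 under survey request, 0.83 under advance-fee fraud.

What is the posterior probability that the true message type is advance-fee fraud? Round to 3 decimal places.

Multiply each prior by the joint likelihood of the cue pattern:
  survey request: 0.50 × 0.26 × 0.05 = 0.0065
  advance-fee fraud: 0.50 × 0.78 × 0.83 = 0.3237
The unnormalized weights sum to 0.3302.
P(advance-fee fraud | evidence) = 0.3237 / 0.3302 ≈ 0.980.

0.980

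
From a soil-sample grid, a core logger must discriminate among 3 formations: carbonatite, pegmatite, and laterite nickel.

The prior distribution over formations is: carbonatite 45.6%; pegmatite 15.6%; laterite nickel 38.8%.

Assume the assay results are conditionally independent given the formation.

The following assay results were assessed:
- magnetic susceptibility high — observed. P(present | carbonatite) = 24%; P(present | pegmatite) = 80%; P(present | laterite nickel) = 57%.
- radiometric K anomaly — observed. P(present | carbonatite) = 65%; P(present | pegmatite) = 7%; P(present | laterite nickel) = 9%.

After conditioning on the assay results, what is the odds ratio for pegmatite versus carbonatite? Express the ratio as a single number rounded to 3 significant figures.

Posterior odds equal prior odds times the likelihood ratio; only the two competing hypotheses matter.
  pegmatite: 0.156 × 0.80 × 0.07 = 0.008736
  carbonatite: 0.456 × 0.24 × 0.65 = 0.071136
Odds(pegmatite : carbonatite) = 0.008736 / 0.071136 ≈ 0.123.

0.123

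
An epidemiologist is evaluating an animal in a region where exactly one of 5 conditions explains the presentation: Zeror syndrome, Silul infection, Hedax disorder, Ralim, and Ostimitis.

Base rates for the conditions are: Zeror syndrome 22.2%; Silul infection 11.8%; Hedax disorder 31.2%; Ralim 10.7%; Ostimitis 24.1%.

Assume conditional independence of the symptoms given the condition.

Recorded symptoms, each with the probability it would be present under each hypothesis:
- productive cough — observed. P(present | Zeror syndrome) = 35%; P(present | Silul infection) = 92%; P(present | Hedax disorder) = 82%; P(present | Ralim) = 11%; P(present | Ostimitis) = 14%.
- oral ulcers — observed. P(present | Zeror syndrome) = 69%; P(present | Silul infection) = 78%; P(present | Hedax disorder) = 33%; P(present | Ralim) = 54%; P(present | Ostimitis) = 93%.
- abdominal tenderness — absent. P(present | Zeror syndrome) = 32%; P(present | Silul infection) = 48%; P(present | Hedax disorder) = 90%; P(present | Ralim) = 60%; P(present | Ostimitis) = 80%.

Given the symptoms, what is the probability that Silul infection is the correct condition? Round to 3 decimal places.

0.450

By Bayes' rule with conditional independence, the unnormalized weight for each hypothesis is prior × ∏ likelihoods (using 1 − P(present | H) for each absent symptom):
  Zeror syndrome: 0.222 × 0.35 × 0.69 × (1 − 0.32) = 0.036457
  Silul infection: 0.118 × 0.92 × 0.78 × (1 − 0.48) = 0.044032
  Hedax disorder: 0.312 × 0.82 × 0.33 × (1 − 0.90) = 0.0084427
  Ralim: 0.107 × 0.11 × 0.54 × (1 − 0.60) = 0.0025423
  Ostimitis: 0.241 × 0.14 × 0.93 × (1 − 0.80) = 0.0062756
Marginal likelihood of the evidence = 0.097749.
P(Silul infection | evidence) = 0.044032 / 0.097749 ≈ 0.450.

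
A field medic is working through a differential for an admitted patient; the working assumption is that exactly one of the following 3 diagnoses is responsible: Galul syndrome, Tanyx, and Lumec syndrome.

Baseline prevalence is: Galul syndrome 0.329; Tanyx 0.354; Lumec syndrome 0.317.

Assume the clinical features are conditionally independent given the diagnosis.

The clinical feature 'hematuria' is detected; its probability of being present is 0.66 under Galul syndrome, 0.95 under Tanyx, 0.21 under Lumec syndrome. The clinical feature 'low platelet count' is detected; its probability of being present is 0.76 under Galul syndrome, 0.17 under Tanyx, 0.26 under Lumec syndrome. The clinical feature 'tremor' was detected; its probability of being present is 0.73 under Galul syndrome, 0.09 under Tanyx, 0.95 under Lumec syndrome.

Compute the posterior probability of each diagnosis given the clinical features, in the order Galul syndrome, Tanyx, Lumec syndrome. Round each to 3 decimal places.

0.848, 0.036, 0.116

For each hypothesis, the unnormalized posterior weight is prior × product of the clinical feature likelihoods:
  Galul syndrome: 0.329 × 0.66 × 0.76 × 0.73 = 0.12047
  Tanyx: 0.354 × 0.95 × 0.17 × 0.09 = 0.0051454
  Lumec syndrome: 0.317 × 0.21 × 0.26 × 0.95 = 0.016443
Marginal likelihood of the evidence = 0.14206.
P(Galul syndrome | evidence) = 0.12047 / 0.14206 ≈ 0.848
P(Tanyx | evidence) = 0.0051454 / 0.14206 ≈ 0.036
P(Lumec syndrome | evidence) = 0.016443 / 0.14206 ≈ 0.116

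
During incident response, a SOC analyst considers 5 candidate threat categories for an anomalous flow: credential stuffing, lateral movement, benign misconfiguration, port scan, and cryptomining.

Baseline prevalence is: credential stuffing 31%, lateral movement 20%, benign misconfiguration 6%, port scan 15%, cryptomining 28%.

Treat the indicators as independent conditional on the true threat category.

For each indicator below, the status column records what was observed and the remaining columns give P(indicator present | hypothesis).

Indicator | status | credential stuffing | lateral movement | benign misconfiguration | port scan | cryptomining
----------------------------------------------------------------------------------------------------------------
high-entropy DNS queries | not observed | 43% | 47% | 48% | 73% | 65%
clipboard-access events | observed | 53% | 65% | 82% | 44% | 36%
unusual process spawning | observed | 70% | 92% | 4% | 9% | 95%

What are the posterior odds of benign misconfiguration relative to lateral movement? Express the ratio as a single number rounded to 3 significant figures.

The normalizing constant cancels in an odds ratio, so compute prior × likelihood for the two hypotheses only (using 1 − P(present | H) for each absent indicator):
  benign misconfiguration: 0.06 × (1 − 0.48) × 0.82 × 0.04 = 0.0010234
  lateral movement: 0.20 × (1 − 0.47) × 0.65 × 0.92 = 0.063388
Posterior odds = 0.0010234 / 0.063388 ≈ 0.0161.

0.0161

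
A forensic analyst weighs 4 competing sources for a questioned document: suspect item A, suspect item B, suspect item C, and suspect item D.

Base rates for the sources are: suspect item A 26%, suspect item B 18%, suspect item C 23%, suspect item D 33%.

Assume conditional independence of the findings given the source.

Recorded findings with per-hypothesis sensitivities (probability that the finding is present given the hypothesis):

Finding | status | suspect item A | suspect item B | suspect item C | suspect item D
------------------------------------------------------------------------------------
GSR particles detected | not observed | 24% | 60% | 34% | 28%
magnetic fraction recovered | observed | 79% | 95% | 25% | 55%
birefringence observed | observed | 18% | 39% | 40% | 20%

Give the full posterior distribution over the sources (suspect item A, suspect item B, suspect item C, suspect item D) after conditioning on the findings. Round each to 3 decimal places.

Multiply each prior by the joint likelihood of the evidence pattern (using 1 − P(present | H) for each absent finding):
  suspect item A: 0.26 × (1 − 0.24) × 0.79 × 0.18 = 0.028099
  suspect item B: 0.18 × (1 − 0.60) × 0.95 × 0.39 = 0.026676
  suspect item C: 0.23 × (1 − 0.34) × 0.25 × 0.40 = 0.01518
  suspect item D: 0.33 × (1 − 0.28) × 0.55 × 0.20 = 0.026136
Marginal likelihood of the evidence = 0.096091.
P(suspect item A | evidence) = 0.028099 / 0.096091 ≈ 0.292
P(suspect item B | evidence) = 0.026676 / 0.096091 ≈ 0.278
P(suspect item C | evidence) = 0.01518 / 0.096091 ≈ 0.158
P(suspect item D | evidence) = 0.026136 / 0.096091 ≈ 0.272

0.292, 0.278, 0.158, 0.272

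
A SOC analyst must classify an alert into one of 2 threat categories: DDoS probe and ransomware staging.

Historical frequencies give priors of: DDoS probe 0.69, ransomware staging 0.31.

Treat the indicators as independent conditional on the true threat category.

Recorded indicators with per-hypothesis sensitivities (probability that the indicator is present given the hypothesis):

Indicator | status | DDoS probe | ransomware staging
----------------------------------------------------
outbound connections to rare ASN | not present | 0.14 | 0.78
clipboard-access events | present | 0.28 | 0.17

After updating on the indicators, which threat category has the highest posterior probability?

DDoS probe

By Bayes' rule with conditional independence, the unnormalized weight for each hypothesis is prior × ∏ likelihoods (using 1 − P(present | H) for each absent indicator):
  DDoS probe: 0.69 × (1 − 0.14) × 0.28 = 0.16615
  ransomware staging: 0.31 × (1 − 0.78) × 0.17 = 0.011594
The unnormalized weights sum to 0.17775.
P(DDoS probe | evidence) ≈ 0.16615 / 0.17775 ≈ 0.935
P(ransomware staging | evidence) ≈ 0.011594 / 0.17775 ≈ 0.065
The largest is 0.935, so DDoS probe is most probable.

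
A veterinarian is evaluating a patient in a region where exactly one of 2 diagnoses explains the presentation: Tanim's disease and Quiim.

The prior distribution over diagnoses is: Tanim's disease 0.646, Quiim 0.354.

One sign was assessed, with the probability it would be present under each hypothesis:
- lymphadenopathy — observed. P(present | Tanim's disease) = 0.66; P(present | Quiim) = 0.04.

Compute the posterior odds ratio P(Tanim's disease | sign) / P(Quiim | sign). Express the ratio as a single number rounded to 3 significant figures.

Posterior odds equal prior odds times the likelihood ratio; only the two competing hypotheses matter.
  Tanim's disease: 0.646 × 0.66 = 0.42636
  Quiim: 0.354 × 0.04 = 0.01416
Odds(Tanim's disease : Quiim) = 0.42636 / 0.01416 ≈ 30.1.

30.1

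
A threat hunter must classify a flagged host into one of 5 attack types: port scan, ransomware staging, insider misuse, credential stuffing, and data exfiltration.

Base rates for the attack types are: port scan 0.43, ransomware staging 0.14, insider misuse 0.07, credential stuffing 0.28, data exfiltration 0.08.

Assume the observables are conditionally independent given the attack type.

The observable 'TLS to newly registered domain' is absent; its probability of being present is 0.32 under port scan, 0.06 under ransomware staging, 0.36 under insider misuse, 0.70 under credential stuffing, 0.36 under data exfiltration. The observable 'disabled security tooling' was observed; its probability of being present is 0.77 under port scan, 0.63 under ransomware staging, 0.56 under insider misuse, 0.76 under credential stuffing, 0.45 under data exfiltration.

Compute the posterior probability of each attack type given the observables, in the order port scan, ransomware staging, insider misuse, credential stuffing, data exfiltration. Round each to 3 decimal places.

For each hypothesis, the unnormalized posterior weight is prior × product of the observable likelihoods (using 1 − P(present | H) for each absent observable):
  port scan: 0.43 × (1 − 0.32) × 0.77 = 0.22515
  ransomware staging: 0.14 × (1 − 0.06) × 0.63 = 0.082908
  insider misuse: 0.07 × (1 − 0.36) × 0.56 = 0.025088
  credential stuffing: 0.28 × (1 − 0.70) × 0.76 = 0.06384
  data exfiltration: 0.08 × (1 − 0.36) × 0.45 = 0.02304
Marginal likelihood of the evidence = 0.42002.
P(port scan | evidence) = 0.22515 / 0.42002 ≈ 0.536
P(ransomware staging | evidence) = 0.082908 / 0.42002 ≈ 0.197
P(insider misuse | evidence) = 0.025088 / 0.42002 ≈ 0.060
P(credential stuffing | evidence) = 0.06384 / 0.42002 ≈ 0.152
P(data exfiltration | evidence) = 0.02304 / 0.42002 ≈ 0.055

0.536, 0.197, 0.060, 0.152, 0.055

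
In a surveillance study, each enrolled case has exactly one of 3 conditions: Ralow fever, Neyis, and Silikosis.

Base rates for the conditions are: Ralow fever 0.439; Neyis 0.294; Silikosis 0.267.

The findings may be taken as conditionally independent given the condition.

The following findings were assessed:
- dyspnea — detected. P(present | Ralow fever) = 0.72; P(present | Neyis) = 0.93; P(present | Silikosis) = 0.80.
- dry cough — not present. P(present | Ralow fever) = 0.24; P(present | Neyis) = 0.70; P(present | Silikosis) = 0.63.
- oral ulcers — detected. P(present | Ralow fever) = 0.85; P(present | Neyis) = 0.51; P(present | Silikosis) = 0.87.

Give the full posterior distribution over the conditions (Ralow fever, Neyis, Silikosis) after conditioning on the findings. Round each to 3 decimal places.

Multiply each prior by the joint likelihood of the evidence pattern (using 1 − P(present | H) for each absent finding):
  Ralow fever: 0.439 × 0.72 × (1 − 0.24) × 0.85 = 0.20419
  Neyis: 0.294 × 0.93 × (1 − 0.70) × 0.51 = 0.041833
  Silikosis: 0.267 × 0.80 × (1 − 0.63) × 0.87 = 0.068758
The unnormalized weights sum to 0.31478.
P(Ralow fever | evidence) = 0.20419 / 0.31478 ≈ 0.649
P(Neyis | evidence) = 0.041833 / 0.31478 ≈ 0.133
P(Silikosis | evidence) = 0.068758 / 0.31478 ≈ 0.218

0.649, 0.133, 0.218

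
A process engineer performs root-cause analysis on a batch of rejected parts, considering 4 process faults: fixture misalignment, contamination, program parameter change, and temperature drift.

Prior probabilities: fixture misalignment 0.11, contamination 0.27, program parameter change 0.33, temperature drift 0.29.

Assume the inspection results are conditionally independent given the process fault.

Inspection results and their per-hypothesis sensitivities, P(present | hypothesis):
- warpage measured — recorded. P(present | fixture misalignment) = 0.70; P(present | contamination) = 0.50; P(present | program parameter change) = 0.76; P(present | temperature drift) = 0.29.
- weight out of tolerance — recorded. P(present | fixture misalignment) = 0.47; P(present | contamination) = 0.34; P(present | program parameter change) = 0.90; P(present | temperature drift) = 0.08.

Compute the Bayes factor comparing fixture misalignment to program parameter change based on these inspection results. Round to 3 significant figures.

0.481

Joint likelihood of the inspection result pattern under each hypothesis:
  fixture misalignment: 0.70 × 0.47 = 0.329
  program parameter change: 0.76 × 0.90 = 0.684
Bayes factor = 0.329 / 0.684 ≈ 0.481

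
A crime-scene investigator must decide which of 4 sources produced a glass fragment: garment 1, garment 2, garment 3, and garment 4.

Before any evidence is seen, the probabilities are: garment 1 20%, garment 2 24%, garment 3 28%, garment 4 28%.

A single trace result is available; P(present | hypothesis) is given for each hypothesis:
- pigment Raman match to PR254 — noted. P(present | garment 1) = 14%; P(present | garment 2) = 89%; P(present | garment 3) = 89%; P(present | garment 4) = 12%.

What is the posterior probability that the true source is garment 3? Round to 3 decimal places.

By Bayes' rule, the unnormalized weight for each hypothesis is prior × likelihood:
  garment 1: 0.20 × 0.14 = 0.028
  garment 2: 0.24 × 0.89 = 0.2136
  garment 3: 0.28 × 0.89 = 0.2492
  garment 4: 0.28 × 0.12 = 0.0336
Marginal likelihood of the evidence = 0.5244.
P(garment 3 | evidence) = 0.2492 / 0.5244 ≈ 0.475.

0.475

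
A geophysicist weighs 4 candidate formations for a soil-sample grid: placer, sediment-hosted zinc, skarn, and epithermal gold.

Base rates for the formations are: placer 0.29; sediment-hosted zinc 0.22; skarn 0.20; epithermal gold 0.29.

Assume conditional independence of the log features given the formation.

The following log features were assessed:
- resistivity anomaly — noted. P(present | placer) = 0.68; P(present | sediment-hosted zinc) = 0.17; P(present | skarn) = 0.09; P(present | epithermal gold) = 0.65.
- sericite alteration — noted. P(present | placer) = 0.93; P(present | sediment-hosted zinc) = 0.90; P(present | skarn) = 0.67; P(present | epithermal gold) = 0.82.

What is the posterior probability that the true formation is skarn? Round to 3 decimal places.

By Bayes' rule with conditional independence, the unnormalized weight for each hypothesis is prior × ∏ likelihoods:
  placer: 0.29 × 0.68 × 0.93 = 0.1834
  sediment-hosted zinc: 0.22 × 0.17 × 0.90 = 0.03366
  skarn: 0.20 × 0.09 × 0.67 = 0.01206
  epithermal gold: 0.29 × 0.65 × 0.82 = 0.15457
The unnormalized weights sum to 0.38369.
P(skarn | evidence) = 0.01206 / 0.38369 ≈ 0.031.

0.031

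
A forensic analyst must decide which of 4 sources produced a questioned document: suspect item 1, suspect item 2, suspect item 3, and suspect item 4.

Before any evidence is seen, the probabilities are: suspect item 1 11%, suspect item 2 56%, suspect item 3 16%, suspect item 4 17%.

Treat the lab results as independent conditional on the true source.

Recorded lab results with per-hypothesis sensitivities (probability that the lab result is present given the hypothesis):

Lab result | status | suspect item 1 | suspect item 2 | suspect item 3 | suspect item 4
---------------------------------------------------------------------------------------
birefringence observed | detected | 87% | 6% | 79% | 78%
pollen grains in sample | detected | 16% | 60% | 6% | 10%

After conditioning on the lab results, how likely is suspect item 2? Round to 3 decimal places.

0.358

For each hypothesis, the unnormalized posterior weight is prior × product of the lab result likelihoods:
  suspect item 1: 0.11 × 0.87 × 0.16 = 0.015312
  suspect item 2: 0.56 × 0.06 × 0.60 = 0.02016
  suspect item 3: 0.16 × 0.79 × 0.06 = 0.007584
  suspect item 4: 0.17 × 0.78 × 0.10 = 0.01326
Normalizing constant Z = 0.015312 + 0.02016 + 0.007584 + 0.01326 = 0.056316.
P(suspect item 2 | evidence) = 0.02016 / 0.056316 ≈ 0.358.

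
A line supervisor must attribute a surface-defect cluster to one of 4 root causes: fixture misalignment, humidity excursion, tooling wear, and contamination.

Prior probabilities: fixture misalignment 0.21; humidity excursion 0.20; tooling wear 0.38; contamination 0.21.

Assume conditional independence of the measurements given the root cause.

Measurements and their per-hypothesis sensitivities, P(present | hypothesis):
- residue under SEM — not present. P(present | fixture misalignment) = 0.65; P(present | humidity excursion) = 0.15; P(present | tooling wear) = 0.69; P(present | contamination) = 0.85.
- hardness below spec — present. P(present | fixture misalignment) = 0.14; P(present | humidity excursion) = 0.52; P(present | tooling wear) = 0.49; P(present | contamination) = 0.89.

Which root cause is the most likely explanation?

Multiply each prior by the joint likelihood of the measurement pattern (using 1 − P(present | H) for each absent measurement):
  fixture misalignment: 0.21 × (1 − 0.65) × 0.14 = 0.01029
  humidity excursion: 0.20 × (1 − 0.15) × 0.52 = 0.0884
  tooling wear: 0.38 × (1 − 0.69) × 0.49 = 0.057722
  contamination: 0.21 × (1 − 0.85) × 0.89 = 0.028035
Normalizing constant Z = 0.01029 + 0.0884 + 0.057722 + 0.028035 = 0.18445.
P(fixture misalignment | evidence) ≈ 0.01029 / 0.18445 ≈ 0.056
P(humidity excursion | evidence) ≈ 0.0884 / 0.18445 ≈ 0.479
P(tooling wear | evidence) ≈ 0.057722 / 0.18445 ≈ 0.313
P(contamination | evidence) ≈ 0.028035 / 0.18445 ≈ 0.152
The largest is 0.479, so humidity excursion is most probable.

humidity excursion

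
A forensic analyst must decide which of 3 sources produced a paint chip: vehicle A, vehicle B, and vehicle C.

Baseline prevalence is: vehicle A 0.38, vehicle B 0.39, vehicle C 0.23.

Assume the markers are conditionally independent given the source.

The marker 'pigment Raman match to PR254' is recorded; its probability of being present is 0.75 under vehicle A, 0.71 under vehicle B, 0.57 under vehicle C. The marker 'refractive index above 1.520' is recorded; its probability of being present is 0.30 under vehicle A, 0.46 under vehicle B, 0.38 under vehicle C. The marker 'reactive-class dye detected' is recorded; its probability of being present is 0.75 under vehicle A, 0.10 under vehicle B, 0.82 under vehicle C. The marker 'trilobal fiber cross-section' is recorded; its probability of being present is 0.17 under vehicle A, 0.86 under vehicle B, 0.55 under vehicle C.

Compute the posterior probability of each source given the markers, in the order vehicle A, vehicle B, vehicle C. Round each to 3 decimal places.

Multiply each prior by the joint likelihood of the marker pattern:
  vehicle A: 0.38 × 0.75 × 0.30 × 0.75 × 0.17 = 0.010901
  vehicle B: 0.39 × 0.71 × 0.46 × 0.10 × 0.86 = 0.010954
  vehicle C: 0.23 × 0.57 × 0.38 × 0.82 × 0.55 = 0.022468
Marginal likelihood of the evidence = 0.044323.
P(vehicle A | evidence) = 0.010901 / 0.044323 ≈ 0.246
P(vehicle B | evidence) = 0.010954 / 0.044323 ≈ 0.247
P(vehicle C | evidence) = 0.022468 / 0.044323 ≈ 0.507

0.246, 0.247, 0.507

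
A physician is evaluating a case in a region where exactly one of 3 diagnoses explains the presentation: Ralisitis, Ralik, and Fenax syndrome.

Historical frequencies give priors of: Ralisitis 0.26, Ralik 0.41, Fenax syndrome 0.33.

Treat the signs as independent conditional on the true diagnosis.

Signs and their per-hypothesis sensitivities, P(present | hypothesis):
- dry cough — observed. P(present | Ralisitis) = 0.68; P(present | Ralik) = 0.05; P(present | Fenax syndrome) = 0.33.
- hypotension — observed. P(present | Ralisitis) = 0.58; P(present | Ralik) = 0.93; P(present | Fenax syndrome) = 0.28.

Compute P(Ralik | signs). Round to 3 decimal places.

Multiply each prior by the joint likelihood of the sign pattern:
  Ralisitis: 0.26 × 0.68 × 0.58 = 0.10254
  Ralik: 0.41 × 0.05 × 0.93 = 0.019065
  Fenax syndrome: 0.33 × 0.33 × 0.28 = 0.030492
Normalizing constant Z = 0.10254 + 0.019065 + 0.030492 = 0.1521.
P(Ralik | evidence) = 0.019065 / 0.1521 ≈ 0.125.

0.125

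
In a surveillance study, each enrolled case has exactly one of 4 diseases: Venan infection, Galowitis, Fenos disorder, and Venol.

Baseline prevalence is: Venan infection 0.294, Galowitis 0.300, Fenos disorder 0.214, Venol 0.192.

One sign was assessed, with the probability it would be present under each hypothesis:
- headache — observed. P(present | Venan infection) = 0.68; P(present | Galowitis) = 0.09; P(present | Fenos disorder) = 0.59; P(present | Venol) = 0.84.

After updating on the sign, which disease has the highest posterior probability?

Venan infection

By Bayes' rule, the unnormalized weight for each hypothesis is prior × likelihood:
  Venan infection: 0.294 × 0.68 = 0.19992
  Galowitis: 0.300 × 0.09 = 0.027
  Fenos disorder: 0.214 × 0.59 = 0.12626
  Venol: 0.192 × 0.84 = 0.16128
Normalizing constant Z = 0.19992 + 0.027 + 0.12626 + 0.16128 = 0.51446.
P(Venan infection | evidence) ≈ 0.19992 / 0.51446 ≈ 0.389
P(Galowitis | evidence) ≈ 0.027 / 0.51446 ≈ 0.052
P(Fenos disorder | evidence) ≈ 0.12626 / 0.51446 ≈ 0.245
P(Venol | evidence) ≈ 0.16128 / 0.51446 ≈ 0.313
The largest is 0.389, so Venan infection is most probable.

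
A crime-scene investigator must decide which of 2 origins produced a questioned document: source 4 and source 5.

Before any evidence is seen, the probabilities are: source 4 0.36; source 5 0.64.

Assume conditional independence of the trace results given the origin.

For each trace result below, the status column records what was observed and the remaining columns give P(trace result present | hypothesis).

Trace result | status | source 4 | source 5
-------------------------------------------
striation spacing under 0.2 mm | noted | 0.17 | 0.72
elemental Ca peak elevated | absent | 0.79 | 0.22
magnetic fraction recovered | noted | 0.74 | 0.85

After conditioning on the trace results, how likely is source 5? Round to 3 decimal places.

Multiply each prior by the joint likelihood of the trace result pattern (using 1 − P(present | H) for each absent trace result):
  source 4: 0.36 × 0.17 × (1 − 0.79) × 0.74 = 0.0095105
  source 5: 0.64 × 0.72 × (1 − 0.22) × 0.85 = 0.30551
The unnormalized weights sum to 0.31502.
P(source 5 | evidence) = 0.30551 / 0.31502 ≈ 0.970.

0.970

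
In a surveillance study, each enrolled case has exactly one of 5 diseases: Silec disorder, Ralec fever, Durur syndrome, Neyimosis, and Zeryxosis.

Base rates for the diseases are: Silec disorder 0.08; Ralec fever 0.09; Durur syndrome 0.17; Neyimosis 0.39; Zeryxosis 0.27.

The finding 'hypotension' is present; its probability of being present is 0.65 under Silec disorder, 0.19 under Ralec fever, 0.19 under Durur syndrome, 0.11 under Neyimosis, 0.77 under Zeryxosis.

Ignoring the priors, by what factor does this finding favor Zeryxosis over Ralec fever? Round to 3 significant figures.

The Bayes factor is the ratio of the two likelihoods.
  Zeryxosis: 0.77
  Ralec fever: 0.19
Bayes factor = 0.77 / 0.19 ≈ 4.05

4.05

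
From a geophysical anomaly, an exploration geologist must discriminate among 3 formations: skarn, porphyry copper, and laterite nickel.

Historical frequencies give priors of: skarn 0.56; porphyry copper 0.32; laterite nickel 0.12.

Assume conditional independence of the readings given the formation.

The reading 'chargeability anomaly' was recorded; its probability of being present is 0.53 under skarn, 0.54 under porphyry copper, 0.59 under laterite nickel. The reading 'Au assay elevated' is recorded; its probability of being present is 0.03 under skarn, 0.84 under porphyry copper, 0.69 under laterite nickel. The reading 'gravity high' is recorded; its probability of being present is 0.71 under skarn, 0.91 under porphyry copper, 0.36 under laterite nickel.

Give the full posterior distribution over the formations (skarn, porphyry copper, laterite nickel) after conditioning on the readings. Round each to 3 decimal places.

For each hypothesis, the unnormalized posterior weight is prior × product of the reading likelihoods:
  skarn: 0.56 × 0.53 × 0.03 × 0.71 = 0.0063218
  porphyry copper: 0.32 × 0.54 × 0.84 × 0.91 = 0.13209
  laterite nickel: 0.12 × 0.59 × 0.69 × 0.36 = 0.017587
Marginal likelihood of the evidence = 0.156.
P(skarn | evidence) = 0.0063218 / 0.156 ≈ 0.041
P(porphyry copper | evidence) = 0.13209 / 0.156 ≈ 0.847
P(laterite nickel | evidence) = 0.017587 / 0.156 ≈ 0.113

0.041, 0.847, 0.113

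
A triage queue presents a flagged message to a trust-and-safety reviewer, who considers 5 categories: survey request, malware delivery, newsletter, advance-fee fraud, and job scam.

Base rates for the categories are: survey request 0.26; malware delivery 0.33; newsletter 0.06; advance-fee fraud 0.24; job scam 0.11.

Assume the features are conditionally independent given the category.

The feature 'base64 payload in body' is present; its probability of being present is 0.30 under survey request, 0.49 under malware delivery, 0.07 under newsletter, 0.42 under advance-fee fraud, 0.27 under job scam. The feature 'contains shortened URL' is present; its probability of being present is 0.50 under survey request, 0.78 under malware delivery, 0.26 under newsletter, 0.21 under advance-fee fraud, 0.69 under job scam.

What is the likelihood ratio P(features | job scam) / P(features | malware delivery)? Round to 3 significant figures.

The Bayes factor is the ratio of the joint likelihoods of the feature pattern under the two hypotheses.
  job scam: 0.27 × 0.69 = 0.1863
  malware delivery: 0.49 × 0.78 = 0.3822
Bayes factor = 0.1863 / 0.3822 ≈ 0.487

0.487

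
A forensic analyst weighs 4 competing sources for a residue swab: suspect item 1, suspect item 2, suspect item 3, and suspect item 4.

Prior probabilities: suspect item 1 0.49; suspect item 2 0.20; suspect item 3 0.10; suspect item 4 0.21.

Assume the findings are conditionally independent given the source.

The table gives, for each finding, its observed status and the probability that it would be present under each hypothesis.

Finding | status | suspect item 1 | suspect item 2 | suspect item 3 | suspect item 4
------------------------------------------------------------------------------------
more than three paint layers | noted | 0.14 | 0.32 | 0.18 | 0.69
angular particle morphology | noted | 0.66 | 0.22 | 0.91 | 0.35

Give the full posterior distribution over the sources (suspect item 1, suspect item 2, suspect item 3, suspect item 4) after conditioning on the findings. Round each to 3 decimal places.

Multiply each prior by the joint likelihood of the evidence pattern:
  suspect item 1: 0.49 × 0.14 × 0.66 = 0.045276
  suspect item 2: 0.20 × 0.32 × 0.22 = 0.01408
  suspect item 3: 0.10 × 0.18 × 0.91 = 0.01638
  suspect item 4: 0.21 × 0.69 × 0.35 = 0.050715
Normalizing constant Z = 0.045276 + 0.01408 + 0.01638 + 0.050715 = 0.12645.
P(suspect item 1 | evidence) = 0.045276 / 0.12645 ≈ 0.358
P(suspect item 2 | evidence) = 0.01408 / 0.12645 ≈ 0.111
P(suspect item 3 | evidence) = 0.01638 / 0.12645 ≈ 0.130
P(suspect item 4 | evidence) = 0.050715 / 0.12645 ≈ 0.401

0.358, 0.111, 0.130, 0.401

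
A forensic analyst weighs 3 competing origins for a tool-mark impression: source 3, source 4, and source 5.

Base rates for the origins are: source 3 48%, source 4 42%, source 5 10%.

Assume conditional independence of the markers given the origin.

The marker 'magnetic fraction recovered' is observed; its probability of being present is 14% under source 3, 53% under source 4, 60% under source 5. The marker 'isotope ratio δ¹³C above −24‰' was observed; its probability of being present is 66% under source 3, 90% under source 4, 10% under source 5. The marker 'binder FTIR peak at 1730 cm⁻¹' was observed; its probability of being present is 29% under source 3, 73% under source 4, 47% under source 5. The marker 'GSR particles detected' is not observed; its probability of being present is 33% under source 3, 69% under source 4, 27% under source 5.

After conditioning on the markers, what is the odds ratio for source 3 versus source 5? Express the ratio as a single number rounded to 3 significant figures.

4.19

The normalizing constant cancels in an odds ratio, so compute prior × likelihood for the two hypotheses only (using 1 − P(present | H) for each absent marker):
  source 3: 0.48 × 0.14 × 0.66 × 0.29 × (1 − 0.33) = 0.0086176
  source 5: 0.10 × 0.60 × 0.10 × 0.47 × (1 − 0.27) = 0.0020586
Posterior odds = 0.0086176 / 0.0020586 ≈ 4.19.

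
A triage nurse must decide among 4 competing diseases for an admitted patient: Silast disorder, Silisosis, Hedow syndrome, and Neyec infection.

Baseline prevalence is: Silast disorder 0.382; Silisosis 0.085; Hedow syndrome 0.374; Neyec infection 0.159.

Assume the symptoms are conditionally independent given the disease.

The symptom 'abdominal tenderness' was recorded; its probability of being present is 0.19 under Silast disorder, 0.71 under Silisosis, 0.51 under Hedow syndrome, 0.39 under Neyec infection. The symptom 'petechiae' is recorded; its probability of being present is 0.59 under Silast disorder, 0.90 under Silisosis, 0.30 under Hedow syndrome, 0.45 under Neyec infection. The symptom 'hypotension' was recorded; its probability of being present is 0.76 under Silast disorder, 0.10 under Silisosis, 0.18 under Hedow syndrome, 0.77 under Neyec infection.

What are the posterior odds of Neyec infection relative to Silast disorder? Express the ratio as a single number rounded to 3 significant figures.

0.660

Unnormalized posterior weight (prior times the symptom likelihoods) for each of the two hypotheses:
  Neyec infection: 0.159 × 0.39 × 0.45 × 0.77 = 0.021486
  Silast disorder: 0.382 × 0.19 × 0.59 × 0.76 = 0.032545
Odds(Neyec infection : Silast disorder) = 0.021486 / 0.032545 ≈ 0.660.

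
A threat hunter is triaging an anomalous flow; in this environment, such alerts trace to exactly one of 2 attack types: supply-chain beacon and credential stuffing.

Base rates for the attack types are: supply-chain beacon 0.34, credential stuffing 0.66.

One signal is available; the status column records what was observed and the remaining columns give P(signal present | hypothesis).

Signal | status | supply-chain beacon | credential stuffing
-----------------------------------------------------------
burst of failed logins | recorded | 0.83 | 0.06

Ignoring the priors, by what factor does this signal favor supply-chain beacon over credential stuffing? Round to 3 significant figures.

13.8

The Bayes factor is the ratio of the two likelihoods.
  supply-chain beacon: 0.83
  credential stuffing: 0.06
Bayes factor = 0.83 / 0.06 ≈ 13.8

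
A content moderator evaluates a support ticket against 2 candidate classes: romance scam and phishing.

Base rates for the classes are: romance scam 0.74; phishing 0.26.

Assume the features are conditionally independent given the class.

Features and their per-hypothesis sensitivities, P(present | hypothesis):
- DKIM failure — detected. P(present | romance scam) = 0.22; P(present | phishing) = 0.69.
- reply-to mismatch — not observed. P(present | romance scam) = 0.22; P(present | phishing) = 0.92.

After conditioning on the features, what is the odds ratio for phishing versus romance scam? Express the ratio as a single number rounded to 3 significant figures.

0.113

Unnormalized posterior weight (prior times the feature likelihoods) for each of the two hypotheses (using 1 − P(present | H) for each absent feature):
  phishing: 0.26 × 0.69 × (1 − 0.92) = 0.014352
  romance scam: 0.74 × 0.22 × (1 − 0.22) = 0.12698
Posterior odds = 0.014352 / 0.12698 ≈ 0.113.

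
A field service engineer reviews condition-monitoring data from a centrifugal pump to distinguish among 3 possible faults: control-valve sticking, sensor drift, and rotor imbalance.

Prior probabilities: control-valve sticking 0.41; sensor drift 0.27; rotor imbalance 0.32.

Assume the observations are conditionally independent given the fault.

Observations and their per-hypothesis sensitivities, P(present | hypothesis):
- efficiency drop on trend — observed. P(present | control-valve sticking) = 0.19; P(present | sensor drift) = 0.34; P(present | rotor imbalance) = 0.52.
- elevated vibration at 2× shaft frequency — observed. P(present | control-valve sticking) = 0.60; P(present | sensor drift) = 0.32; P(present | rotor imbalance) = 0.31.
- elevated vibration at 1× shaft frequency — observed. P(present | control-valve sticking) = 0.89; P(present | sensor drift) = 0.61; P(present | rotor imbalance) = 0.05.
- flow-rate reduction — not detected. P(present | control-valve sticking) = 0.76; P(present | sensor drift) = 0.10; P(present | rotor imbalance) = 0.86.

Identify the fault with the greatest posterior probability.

By Bayes' rule with conditional independence, the unnormalized weight for each hypothesis is prior × ∏ likelihoods (using 1 − P(present | H) for each absent observation):
  control-valve sticking: 0.41 × 0.19 × 0.60 × 0.89 × (1 − 0.76) = 0.0099837
  sensor drift: 0.27 × 0.34 × 0.32 × 0.61 × (1 − 0.10) = 0.016127
  rotor imbalance: 0.32 × 0.52 × 0.31 × 0.05 × (1 − 0.86) = 0.00036109
The unnormalized weights sum to 0.026472.
P(control-valve sticking | evidence) ≈ 0.0099837 / 0.026472 ≈ 0.377
P(sensor drift | evidence) ≈ 0.016127 / 0.026472 ≈ 0.609
P(rotor imbalance | evidence) ≈ 0.00036109 / 0.026472 ≈ 0.014
The largest is 0.609, so sensor drift is most probable.

sensor drift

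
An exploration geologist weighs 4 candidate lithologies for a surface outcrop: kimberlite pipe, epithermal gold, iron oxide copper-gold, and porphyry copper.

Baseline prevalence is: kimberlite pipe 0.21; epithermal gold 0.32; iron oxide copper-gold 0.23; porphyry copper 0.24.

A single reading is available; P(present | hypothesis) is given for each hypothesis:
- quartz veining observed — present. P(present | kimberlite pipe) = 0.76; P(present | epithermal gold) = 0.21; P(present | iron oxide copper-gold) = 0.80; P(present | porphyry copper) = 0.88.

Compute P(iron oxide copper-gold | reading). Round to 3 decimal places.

Multiply each prior by the likelihood of the reading:
  kimberlite pipe: 0.21 × 0.76 = 0.1596
  epithermal gold: 0.32 × 0.21 = 0.0672
  iron oxide copper-gold: 0.23 × 0.80 = 0.184
  porphyry copper: 0.24 × 0.88 = 0.2112
Normalizing constant Z = 0.1596 + 0.0672 + 0.184 + 0.2112 = 0.622.
P(iron oxide copper-gold | evidence) = 0.184 / 0.622 ≈ 0.296.

0.296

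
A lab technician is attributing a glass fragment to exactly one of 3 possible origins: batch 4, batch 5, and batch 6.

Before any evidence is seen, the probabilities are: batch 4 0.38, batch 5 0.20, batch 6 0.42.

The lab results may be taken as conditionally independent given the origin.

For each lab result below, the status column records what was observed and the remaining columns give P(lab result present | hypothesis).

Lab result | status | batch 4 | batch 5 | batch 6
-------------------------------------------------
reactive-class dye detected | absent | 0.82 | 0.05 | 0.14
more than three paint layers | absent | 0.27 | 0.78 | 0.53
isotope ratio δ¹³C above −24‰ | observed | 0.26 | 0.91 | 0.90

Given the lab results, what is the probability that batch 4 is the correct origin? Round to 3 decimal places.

For each hypothesis, the unnormalized posterior weight is prior × product of the lab result likelihoods (using 1 − P(present | H) for each absent lab result):
  batch 4: 0.38 × (1 − 0.82) × (1 − 0.27) × 0.26 = 0.012982
  batch 5: 0.20 × (1 − 0.05) × (1 − 0.78) × 0.91 = 0.038038
  batch 6: 0.42 × (1 − 0.14) × (1 − 0.53) × 0.90 = 0.15279
Marginal likelihood of the evidence = 0.20381.
P(batch 4 | evidence) = 0.012982 / 0.20381 ≈ 0.064.

0.064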